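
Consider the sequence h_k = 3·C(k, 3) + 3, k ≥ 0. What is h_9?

255

C(9, 3) = 84, so h_9 = 255.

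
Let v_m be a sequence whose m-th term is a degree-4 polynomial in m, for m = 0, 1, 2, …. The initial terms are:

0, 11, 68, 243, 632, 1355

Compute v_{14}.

1st diffs: 11, 57, 175, 389, 723.
2nd diffs: 46, 118, 214, 334.
3rd diffs: 72, 96, 120.
4th diffs: 24, 24 (constant).
Newton forward-difference form: v_m = 11·C(m,1) + 46·C(m,2) + 72·C(m,3) + 24·C(m,4).
At m = 14: m = 14, so v_{14} = 154 + 4186 + 26208 + 24024 = 54572.

54572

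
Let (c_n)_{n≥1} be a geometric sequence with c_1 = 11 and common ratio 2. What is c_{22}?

23068672

c_n = 11·2^(n-1).
c_{22} = 11·2^21 = 23068672.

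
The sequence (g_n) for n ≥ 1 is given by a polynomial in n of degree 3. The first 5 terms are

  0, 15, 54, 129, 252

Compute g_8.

1st diffs: 15, 39, 75, 123.
2nd diffs: 24, 36, 48.
3rd diffs: 12, 12 (constant).
Newton forward-difference form: g_n = 15·C(n-1,1) + 24·C(n-1,2) + 12·C(n-1,3).
At n = 8: n-1 = 7, so g_8 = 105 + 504 + 420 = 1029.

1029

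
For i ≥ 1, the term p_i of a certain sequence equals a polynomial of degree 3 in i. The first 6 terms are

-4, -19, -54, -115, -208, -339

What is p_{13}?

1st diffs: -15, -35, -61, -93, -131.
2nd diffs: -20, -26, -32, -38.
3rd diffs: -6, -6, -6 (constant).
So p_i = -i^3 - 4i^2 + 4i - 3.
Evaluating at i = 13 gives p_{13} = -2824.

-2824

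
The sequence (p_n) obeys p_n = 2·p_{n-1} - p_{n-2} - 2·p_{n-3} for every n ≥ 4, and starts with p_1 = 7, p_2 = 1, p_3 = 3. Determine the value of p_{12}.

Applying the relation repeatedly:
p_4 = -9  p_5 = -23  p_6 = -43  p_7 = -45  p_8 = -1  p_9 = 129  p_{10} = 349  p_{11} = 571  p_{12} = 535.

535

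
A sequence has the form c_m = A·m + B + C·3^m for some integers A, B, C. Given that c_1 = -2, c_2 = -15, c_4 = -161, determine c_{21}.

The three given values yield: A + B + 3C = -2; 2A + B + 9C = -15; 4A + B + 81C = -161.
Subtracting the first from the second: A + 6C = -13.
Subtracting the second from the third: 2A + 72C = -146.
Solving: C = -2, A = -1, then B = 5.
Hence c_{21} = -1·21 + 5 + (-2)·10460353203 = -20920706422.

-20920706422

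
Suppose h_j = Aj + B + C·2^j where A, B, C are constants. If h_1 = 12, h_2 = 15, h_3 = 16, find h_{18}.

The three given values yield: A + B + 2C = 12; 2A + B + 4C = 15; 3A + B + 8C = 16.
Subtracting the first from the second: A + 2C = 3.
Subtracting the second from the third: A + 4C = 1.
Solving: C = -1, A = 5, then B = 9.
So h_j = 5·j + 9 + (-1)·2^j; at j=18 this is -262045.

-262045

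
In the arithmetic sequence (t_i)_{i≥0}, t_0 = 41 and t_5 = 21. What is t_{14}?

-15

Common difference d = (21 - 41) / (5 - 0) = -4.
t_i = 41 + (i - 0)·(-4).
t_{14} = 41 + 14·(-4) = -15.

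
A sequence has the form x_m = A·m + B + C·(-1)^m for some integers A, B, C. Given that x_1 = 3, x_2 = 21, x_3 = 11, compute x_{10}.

Write the equations: A + B - C = 3; 2A + B + C = 21; 3A + B - C = 11.
Subtracting the first from the second: A + 2C = 18.
Subtracting the second from the third: A - 2C = -10.
Solving: C = 7, A = 4, then B = 6.
Hence x_{10} = 4·10 + 6 + 7·1 = 53.

53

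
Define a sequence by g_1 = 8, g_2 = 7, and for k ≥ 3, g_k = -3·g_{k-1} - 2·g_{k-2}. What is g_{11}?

Applying the relation repeatedly:
g_3 = -37; g_4 = 97; g_5 = -217; g_6 = 457; g_7 = -937; g_8 = 1897; g_9 = -3817; g_{10} = 7657; g_{11} = -15337.
(Characteristic roots are -1 and -2.)

-15337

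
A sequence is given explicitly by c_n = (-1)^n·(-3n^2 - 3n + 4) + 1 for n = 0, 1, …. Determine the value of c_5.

87

(-1)^5 = -1; -3n^2 - 3n + 4 at n=5 is -86; so c_5 = 87.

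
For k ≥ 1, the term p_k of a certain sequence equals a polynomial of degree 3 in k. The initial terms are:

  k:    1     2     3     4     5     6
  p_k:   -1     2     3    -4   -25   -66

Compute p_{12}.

-1068

1st diffs: 3, 1, -7, -21, -41.
2nd diffs: -2, -8, -14, -20.
3rd diffs: -6, -6, -6 (constant).
So p_k = -k^3 + 5k^2 - 5k.
Evaluating at k = 12 gives p_{12} = -1068.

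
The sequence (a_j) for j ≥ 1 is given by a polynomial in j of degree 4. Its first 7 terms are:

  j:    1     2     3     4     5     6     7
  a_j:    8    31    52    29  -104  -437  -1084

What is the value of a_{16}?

1st diffs: 23, 21, -23, -133, -333, -647.
2nd diffs: -2, -44, -110, -200, -314.
3rd diffs: -42, -66, -90, -114.
4th diffs: -24, -24, -24 (constant).
So a_j = -j^4 + 3j^3 + 6j^2 - j + 1.
Evaluating at j = 16 gives a_{16} = -51727.

-51727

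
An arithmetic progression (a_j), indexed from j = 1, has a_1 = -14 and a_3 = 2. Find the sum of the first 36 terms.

4536

Common difference d = (2 - (-14)) / (3 - 1) = 8.
a_j = -14 + (j - 1)·8.
a_{36} = 266; S = 36·(-14 + 266)/2 = 4536.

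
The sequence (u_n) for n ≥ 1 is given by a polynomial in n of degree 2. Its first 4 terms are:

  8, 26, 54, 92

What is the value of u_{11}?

638

1st diffs: 18, 28, 38.
2nd diffs: 10, 10 (constant).
So u_n = 5n^2 + 3n.
Evaluating at n = 11 gives u_{11} = 638.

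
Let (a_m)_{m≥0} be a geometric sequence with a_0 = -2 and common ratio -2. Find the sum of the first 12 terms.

2730

a_m = (-2)·(-2)^(m-0).
S = (-2)·((-2)^12 - 1)/(-2 - 1) = (-2)·(4096 - 1)/(-3) = 2730.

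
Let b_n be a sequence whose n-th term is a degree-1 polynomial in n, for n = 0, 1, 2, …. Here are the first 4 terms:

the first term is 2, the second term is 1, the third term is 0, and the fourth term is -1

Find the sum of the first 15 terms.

-75

1st diffs: -1, -1, -1 (constant).
So b_n = -n + 2.
Continuing: …, -2, -3, -4, -5, …, b_{14} = -12.
Summing n = 0..14 (15 terms) gives -75.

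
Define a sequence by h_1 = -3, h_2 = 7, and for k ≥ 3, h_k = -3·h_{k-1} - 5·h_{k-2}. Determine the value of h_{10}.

h_3 = -6, h_4 = -17, h_5 = 81, h_6 = -158, h_7 = 69, h_8 = 583, h_9 = -2094, h_{10} = 3367.

3367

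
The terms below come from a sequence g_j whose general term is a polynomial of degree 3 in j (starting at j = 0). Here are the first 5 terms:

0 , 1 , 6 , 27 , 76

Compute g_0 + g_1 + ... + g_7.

1st diffs: 1, 5, 21, 49.
2nd diffs: 4, 16, 28.
3rd diffs: 12, 12 (constant).
Newton forward-difference form: g_j = 1·C(j,1) + 4·C(j,2) + 12·C(j,3).
Continuing: 165, 306, 511.
Summing j = 0..7 (8 terms) gives 1092.

1092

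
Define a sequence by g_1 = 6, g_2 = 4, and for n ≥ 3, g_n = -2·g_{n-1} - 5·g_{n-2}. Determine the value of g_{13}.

Compute successive terms:
g_3 = -38, g_4 = 56, g_5 = 78, …, g_{10} = 3604, g_{11} = 17002, g_{12} = -52024, g_{13} = 19038.

19038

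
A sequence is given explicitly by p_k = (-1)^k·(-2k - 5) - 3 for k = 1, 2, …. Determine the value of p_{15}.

32

(-1)^15 = -1; -2k - 5 at k=15 is -35; so p_{15} = 32.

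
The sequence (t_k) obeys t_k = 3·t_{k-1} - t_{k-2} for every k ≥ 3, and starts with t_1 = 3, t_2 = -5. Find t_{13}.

-284973

Step forward from the initial values:
t_3 = -18  t_4 = -49  t_5 = -129  …  t_{10} = -15881  t_{11} = -41577  t_{12} = -108850  t_{13} = -284973.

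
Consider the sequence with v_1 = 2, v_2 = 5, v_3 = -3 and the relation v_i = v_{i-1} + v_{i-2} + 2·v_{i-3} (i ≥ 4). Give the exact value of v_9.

141

Compute successive terms:
v_4 = 6  v_5 = 13  v_6 = 13  v_7 = 38  v_8 = 77  v_9 = 141.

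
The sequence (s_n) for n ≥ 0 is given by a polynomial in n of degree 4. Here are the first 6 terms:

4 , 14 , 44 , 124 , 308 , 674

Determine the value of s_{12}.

1st diffs: 10, 30, 80, 184, 366.
2nd diffs: 20, 50, 104, 182.
3rd diffs: 30, 54, 78.
4th diffs: 24, 24 (constant).
Newton forward-difference form: s_n = 4 + 10·C(n,1) + 20·C(n,2) + 30·C(n,3) + 24·C(n,4).
At n = 12: n = 12, so s_{12} = 4 + 120 + 1320 + 6600 + 11880 = 19924.

19924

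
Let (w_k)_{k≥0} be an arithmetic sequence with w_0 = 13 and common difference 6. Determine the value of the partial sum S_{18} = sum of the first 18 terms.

1152

w_k = 13 + (k - 0)·6.
w_{17} = 115; S = 18·(13 + 115)/2 = 1152.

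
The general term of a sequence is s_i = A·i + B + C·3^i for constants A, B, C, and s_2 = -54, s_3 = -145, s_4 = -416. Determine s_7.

The three given values yield: 2A + B + 9C = -54; 3A + B + 27C = -145; 4A + B + 81C = -416.
Subtracting the first from the second: A + 18C = -91.
Subtracting the second from the third: A + 54C = -271.
Solving: C = -5, A = -1, then B = -7.
Therefore s_7 = -7 + (-7) + (-5)·2187 = -10949.

-10949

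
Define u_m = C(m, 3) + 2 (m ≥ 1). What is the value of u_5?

12

C(5, 3) = 10, so u_5 = 12.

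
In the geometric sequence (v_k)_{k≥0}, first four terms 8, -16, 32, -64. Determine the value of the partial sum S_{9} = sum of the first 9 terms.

1368

Common ratio r = -2.
v_k = 8·(-2)^(k-0).
S = 8·((-2)^9 - 1)/(-2 - 1) = 8·(-512 - 1)/(-3) = 1368.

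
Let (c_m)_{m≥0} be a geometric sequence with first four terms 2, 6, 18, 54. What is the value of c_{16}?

Common ratio r = 3.
c_m = 2·3^(m-0).
c_{16} = 2·3^16 = 86093442.

86093442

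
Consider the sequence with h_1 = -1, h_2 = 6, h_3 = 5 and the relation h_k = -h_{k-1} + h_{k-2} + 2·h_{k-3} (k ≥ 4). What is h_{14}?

58

Step forward from the initial values:
h_4 = -1, h_5 = 18, h_6 = -9, …, h_{11} = -38, h_{12} = 95, h_{13} = -39, h_{14} = 58.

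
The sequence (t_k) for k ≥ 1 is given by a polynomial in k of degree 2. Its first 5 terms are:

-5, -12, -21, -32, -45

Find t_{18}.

-396

1st diffs: -7, -9, -11, -13.
2nd diffs: -2, -2, -2 (constant).
Newton forward-difference form: t_k = -5 + (-7)·C(k-1,1) + (-2)·C(k-1,2).
At k = 18: k-1 = 17, so t_{18} = -5 - 119 - 272 = -396.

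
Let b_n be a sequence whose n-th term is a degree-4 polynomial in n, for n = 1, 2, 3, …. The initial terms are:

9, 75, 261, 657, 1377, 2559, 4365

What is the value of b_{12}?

1st diffs: 66, 186, 396, 720, 1182, 1806.
2nd diffs: 120, 210, 324, 462, 624.
3rd diffs: 90, 114, 138, 162.
4th diffs: 24, 24, 24 (constant).
So b_n = n^4 + 5n^3 + 5n^2 + n - 3.
Evaluating at n = 12 gives b_{12} = 30105.

30105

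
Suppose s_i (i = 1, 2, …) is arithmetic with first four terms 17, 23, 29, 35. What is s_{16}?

107

Common difference d = 6.
s_i = 17 + (i - 1)·6.
s_{16} = 17 + 15·6 = 107.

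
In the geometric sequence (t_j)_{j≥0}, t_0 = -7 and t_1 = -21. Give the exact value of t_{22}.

-219667417263

Common ratio r = 3.
t_j = (-7)·3^(j-0).
t_{22} = (-7)·3^22 = -219667417263.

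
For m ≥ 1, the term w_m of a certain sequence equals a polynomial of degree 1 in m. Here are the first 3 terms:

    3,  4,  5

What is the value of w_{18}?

20

1st diffs: 1, 1 (constant).
So w_m = m + 2.
Evaluating at m = 18 gives w_{18} = 20.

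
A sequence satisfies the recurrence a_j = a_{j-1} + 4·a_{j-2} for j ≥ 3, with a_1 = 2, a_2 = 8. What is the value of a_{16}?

3619248

Step forward from the initial values:
a_3 = 16;  a_4 = 48;  a_5 = 112;  …;  a_{13} = 215152;  a_{14} = 551728;  a_{15} = 1412336;  a_{16} = 3619248.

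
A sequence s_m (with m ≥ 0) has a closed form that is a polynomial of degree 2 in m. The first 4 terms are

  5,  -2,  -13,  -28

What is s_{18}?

1st diffs: -7, -11, -15.
2nd diffs: -4, -4 (constant).
So s_m = -2m^2 - 5m + 5.
Evaluating at m = 18 gives s_{18} = -733.

-733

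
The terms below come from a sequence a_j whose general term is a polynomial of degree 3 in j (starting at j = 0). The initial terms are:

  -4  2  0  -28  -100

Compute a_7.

1st diffs: 6, -2, -28, -72.
2nd diffs: -8, -26, -44.
3rd diffs: -18, -18 (constant).
So a_j = -3j^3 + 5j^2 + 4j - 4.
Evaluating at j = 7 gives a_7 = -760.

-760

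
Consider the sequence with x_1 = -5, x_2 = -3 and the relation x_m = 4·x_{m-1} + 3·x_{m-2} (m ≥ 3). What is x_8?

Compute successive terms:
x_3 = -27  x_4 = -117  x_5 = -549  x_6 = -2547  x_7 = -11835  x_8 = -54981.

-54981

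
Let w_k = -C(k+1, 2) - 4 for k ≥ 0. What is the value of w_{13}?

C(14, 2) = 91, so w_{13} = -95.

-95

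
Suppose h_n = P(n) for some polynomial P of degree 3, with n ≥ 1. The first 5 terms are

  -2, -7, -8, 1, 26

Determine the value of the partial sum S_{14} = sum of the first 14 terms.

6979

1st diffs: -5, -1, 9, 25.
2nd diffs: 4, 10, 16.
3rd diffs: 6, 6 (constant).
So h_n = n^3 - 4n^2 + 1.
Continuing: …, 73, 148, 257, 406, …, h_{14} = 1961.
Summing n = 1..14 (14 terms) gives 6979.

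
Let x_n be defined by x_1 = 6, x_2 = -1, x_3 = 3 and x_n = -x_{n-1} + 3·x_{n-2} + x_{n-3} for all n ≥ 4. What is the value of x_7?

29

Applying the relation repeatedly:
x_4 = 0  x_5 = 8  x_6 = -5  x_7 = 29.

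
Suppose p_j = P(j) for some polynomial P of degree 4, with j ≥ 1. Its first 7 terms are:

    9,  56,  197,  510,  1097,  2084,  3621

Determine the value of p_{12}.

1st diffs: 47, 141, 313, 587, 987, 1537.
2nd diffs: 94, 172, 274, 400, 550.
3rd diffs: 78, 102, 126, 150.
4th diffs: 24, 24, 24 (constant).
Newton forward-difference form: p_j = 9 + 47·C(j-1,1) + 94·C(j-1,2) + 78·C(j-1,3) + 24·C(j-1,4).
At j = 12: j-1 = 11, so p_{12} = 9 + 517 + 5170 + 12870 + 7920 = 26486.

26486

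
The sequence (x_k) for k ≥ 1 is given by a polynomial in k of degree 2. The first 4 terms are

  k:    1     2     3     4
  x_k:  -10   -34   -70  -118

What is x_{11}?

-790

1st diffs: -24, -36, -48.
2nd diffs: -12, -12 (constant).
Newton forward-difference form: x_k = -10 + (-24)·C(k-1,1) + (-12)·C(k-1,2).
At k = 11: k-1 = 10, so x_{11} = -10 - 240 - 540 = -790.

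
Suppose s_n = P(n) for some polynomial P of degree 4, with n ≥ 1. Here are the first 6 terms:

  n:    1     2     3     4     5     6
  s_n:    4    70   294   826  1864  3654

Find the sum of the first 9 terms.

40632

1st diffs: 66, 224, 532, 1038, 1790.
2nd diffs: 158, 308, 506, 752.
3rd diffs: 150, 198, 246.
4th diffs: 48, 48 (constant).
Newton forward-difference form: s_n = 4 + 66·C(n-1,1) + 158·C(n-1,2) + 150·C(n-1,3) + 48·C(n-1,4).
Continuing: 6490, 10714, 16716.
Summing n = 1..9 (9 terms) gives 40632.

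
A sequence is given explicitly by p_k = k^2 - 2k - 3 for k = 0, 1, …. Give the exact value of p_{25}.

572

p_{25} = 1·25^2 - 2·25 - 3 = 572.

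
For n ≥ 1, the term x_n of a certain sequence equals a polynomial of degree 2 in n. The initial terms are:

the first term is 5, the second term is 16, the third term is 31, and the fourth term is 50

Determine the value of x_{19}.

1st diffs: 11, 15, 19.
2nd diffs: 4, 4 (constant).
Newton forward-difference form: x_n = 5 + 11·C(n-1,1) + 4·C(n-1,2).
At n = 19: n-1 = 18, so x_{19} = 5 + 198 + 612 = 815.

815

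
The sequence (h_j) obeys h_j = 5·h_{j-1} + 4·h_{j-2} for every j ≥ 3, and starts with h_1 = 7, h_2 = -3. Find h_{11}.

Compute successive terms:
h_3 = 13, h_4 = 53, h_5 = 317, h_6 = 1797, h_7 = 10253, h_8 = 58453, h_9 = 333277, h_{10} = 1900197, h_{11} = 10834093.

10834093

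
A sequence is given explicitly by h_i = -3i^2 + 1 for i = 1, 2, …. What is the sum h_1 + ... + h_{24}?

-14676

Over i = 1..24: Σi = 300, Σi² = 4900.
Total = (-3)·4900 + (1)·24 = -14676.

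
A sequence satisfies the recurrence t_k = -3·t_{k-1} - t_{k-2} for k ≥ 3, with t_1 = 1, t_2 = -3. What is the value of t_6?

Compute successive terms:
t_3 = 8; t_4 = -21; t_5 = 55; t_6 = -144.

-144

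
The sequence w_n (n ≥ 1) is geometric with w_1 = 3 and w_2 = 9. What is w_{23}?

Common ratio r = 3.
w_n = 3·3^(n-1).
w_{23} = 3·3^22 = 94143178827.

94143178827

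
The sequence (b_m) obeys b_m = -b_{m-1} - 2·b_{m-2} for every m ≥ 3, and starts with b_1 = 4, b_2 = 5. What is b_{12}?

27

Applying the relation repeatedly:
b_3 = -13; b_4 = 3; b_5 = 23; b_6 = -29; b_7 = -17; b_8 = 75; b_9 = -41; b_{10} = -109; b_{11} = 191; b_{12} = 27.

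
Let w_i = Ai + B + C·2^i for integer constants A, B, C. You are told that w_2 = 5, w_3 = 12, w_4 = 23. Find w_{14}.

16421

The three given values yield: 2A + B + 4C = 5; 3A + B + 8C = 12; 4A + B + 16C = 23.
Subtracting the first from the second: A + 4C = 7.
Subtracting the second from the third: A + 8C = 11.
Solving: C = 1, A = 3, then B = -5.
So w_i = 3·i + (-5) + 1·2^i; at i=14 this is 16421.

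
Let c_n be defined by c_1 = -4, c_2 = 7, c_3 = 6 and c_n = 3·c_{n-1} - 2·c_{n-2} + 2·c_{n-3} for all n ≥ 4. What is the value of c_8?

-54

Applying the relation repeatedly:
c_4 = -4  c_5 = -10  c_6 = -10  c_7 = -18  c_8 = -54.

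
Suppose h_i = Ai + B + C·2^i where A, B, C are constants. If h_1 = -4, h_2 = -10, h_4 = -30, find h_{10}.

-1062

Plug in i = 1, 2, 4: A + B + 2C = -4; 2A + B + 4C = -10; 4A + B + 16C = -30.
Subtracting the first from the second: A + 2C = -6.
Subtracting the second from the third: 2A + 12C = -20.
Solving: C = -1, A = -4, then B = 2.
Hence h_{10} = -4·10 + 2 + (-1)·1024 = -1062.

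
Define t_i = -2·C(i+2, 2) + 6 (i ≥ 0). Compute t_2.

-6

C(4, 2) = 6, so t_2 = -6.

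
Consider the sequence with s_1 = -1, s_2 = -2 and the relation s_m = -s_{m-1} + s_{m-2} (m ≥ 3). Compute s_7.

Compute successive terms:
s_3 = 1;  s_4 = -3;  s_5 = 4;  s_6 = -7;  s_7 = 11.

11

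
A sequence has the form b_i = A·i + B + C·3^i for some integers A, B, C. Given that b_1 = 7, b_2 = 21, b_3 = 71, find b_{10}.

177109

Write the equations: A + B + 3C = 7; 2A + B + 9C = 21; 3A + B + 27C = 71.
Subtracting the first from the second: A + 6C = 14.
Subtracting the second from the third: A + 18C = 50.
Solving: C = 3, A = -4, then B = 2.
Hence b_{10} = -4·10 + 2 + 3·59049 = 177109.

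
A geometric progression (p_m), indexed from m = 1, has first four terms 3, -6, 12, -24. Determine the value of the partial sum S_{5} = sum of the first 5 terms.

33

Common ratio r = -2.
p_m = 3·(-2)^(m-1).
S = 3·((-2)^5 - 1)/(-2 - 1) = 3·(-32 - 1)/(-3) = 33.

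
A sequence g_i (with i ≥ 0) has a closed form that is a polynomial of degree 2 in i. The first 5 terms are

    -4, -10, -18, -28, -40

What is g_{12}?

-208

1st diffs: -6, -8, -10, -12.
2nd diffs: -2, -2, -2 (constant).
Newton forward-difference form: g_i = -4 + (-6)·C(i,1) + (-2)·C(i,2).
At i = 12: i = 12, so g_{12} = -4 - 72 - 132 = -208.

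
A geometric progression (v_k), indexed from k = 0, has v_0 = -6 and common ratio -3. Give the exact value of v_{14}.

-28697814

v_k = (-6)·(-3)^(k-0).
v_{14} = (-6)·(-3)^14 = -28697814.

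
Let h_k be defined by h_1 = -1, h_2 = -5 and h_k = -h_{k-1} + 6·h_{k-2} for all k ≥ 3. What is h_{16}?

Step forward from the initial values:
h_3 = -1  h_4 = -29  h_5 = 23  …  h_{13} = 312311  h_{14} = -969701  h_{15} = 2843567  h_{16} = -8661773.
(Characteristic roots are 2 and -3.)

-8661773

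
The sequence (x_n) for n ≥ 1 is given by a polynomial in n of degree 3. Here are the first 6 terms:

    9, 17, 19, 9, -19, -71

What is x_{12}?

1st diffs: 8, 2, -10, -28, -52.
2nd diffs: -6, -12, -18, -24.
3rd diffs: -6, -6, -6 (constant).
So x_n = -n^3 + 3n^2 + 6n + 1.
Evaluating at n = 12 gives x_{12} = -1223.

-1223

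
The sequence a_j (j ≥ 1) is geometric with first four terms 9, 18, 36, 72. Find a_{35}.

Common ratio r = 2.
a_j = 9·2^(j-1).
a_{35} = 9·2^34 = 154618822656.

154618822656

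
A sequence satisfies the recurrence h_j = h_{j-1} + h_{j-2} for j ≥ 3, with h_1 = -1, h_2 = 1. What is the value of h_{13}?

55

Applying the relation repeatedly:
h_3 = 0  h_4 = 1  h_5 = 1  …  h_{10} = 13  h_{11} = 21  h_{12} = 34  h_{13} = 55.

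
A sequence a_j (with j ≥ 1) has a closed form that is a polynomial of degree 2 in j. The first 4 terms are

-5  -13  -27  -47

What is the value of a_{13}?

1st diffs: -8, -14, -20.
2nd diffs: -6, -6 (constant).
Newton forward-difference form: a_j = -5 + (-8)·C(j-1,1) + (-6)·C(j-1,2).
At j = 13: j-1 = 12, so a_{13} = -5 - 96 - 396 = -497.

-497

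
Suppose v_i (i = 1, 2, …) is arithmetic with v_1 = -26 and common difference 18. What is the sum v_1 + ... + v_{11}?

704

v_i = -26 + (i - 1)·18.
v_{11} = 154; S = 11·(-26 + 154)/2 = 704.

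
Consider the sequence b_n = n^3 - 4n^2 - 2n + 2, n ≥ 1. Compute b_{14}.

b_{14} = 1·14^3 - 4·14^2 - 2·14 + 2 = 1934.

1934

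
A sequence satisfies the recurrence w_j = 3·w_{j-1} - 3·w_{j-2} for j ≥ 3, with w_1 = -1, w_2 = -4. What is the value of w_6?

-9

Compute successive terms:
w_3 = -9; w_4 = -15; w_5 = -18; w_6 = -9.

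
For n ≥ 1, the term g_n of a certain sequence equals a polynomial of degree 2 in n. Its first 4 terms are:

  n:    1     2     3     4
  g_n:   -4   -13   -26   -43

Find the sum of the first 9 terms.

-696

1st diffs: -9, -13, -17.
2nd diffs: -4, -4 (constant).
So g_n = -2n^2 - 3n + 1.
Continuing: …, -64, -89, -118, -151, …, g_9 = -188.
Summing n = 1..9 (9 terms) gives -696.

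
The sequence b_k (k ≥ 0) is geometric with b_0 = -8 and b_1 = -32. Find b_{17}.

Common ratio r = 4.
b_k = (-8)·4^(k-0).
b_{17} = (-8)·4^17 = -137438953472.

-137438953472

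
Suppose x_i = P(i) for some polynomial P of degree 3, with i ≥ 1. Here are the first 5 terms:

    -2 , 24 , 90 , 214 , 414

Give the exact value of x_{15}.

1st diffs: 26, 66, 124, 200.
2nd diffs: 40, 58, 76.
3rd diffs: 18, 18 (constant).
So x_i = 3i^3 + 2i^2 - i - 6.
Evaluating at i = 15 gives x_{15} = 10554.

10554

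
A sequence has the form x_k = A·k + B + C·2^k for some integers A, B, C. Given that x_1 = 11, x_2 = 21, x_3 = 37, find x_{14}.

49209

At k = 1, 2, 3: A + B + 2C = 11; 2A + B + 4C = 21; 3A + B + 8C = 37.
Subtracting the first from the second: A + 2C = 10.
Subtracting the second from the third: A + 4C = 16.
Solving: C = 3, A = 4, then B = 1.
So x_k = 4·k + 1 + 3·2^k; at k=14 this is 49209.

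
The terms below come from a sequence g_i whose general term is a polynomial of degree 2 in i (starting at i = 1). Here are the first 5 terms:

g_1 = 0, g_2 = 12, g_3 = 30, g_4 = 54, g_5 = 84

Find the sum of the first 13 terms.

2652

1st diffs: 12, 18, 24, 30.
2nd diffs: 6, 6, 6 (constant).
Newton forward-difference form: g_i = 12·C(i-1,1) + 6·C(i-1,2).
Continuing: …, 120, 162, 210, 264, …, g_{13} = 540.
Summing i = 1..13 (13 terms) gives 2652.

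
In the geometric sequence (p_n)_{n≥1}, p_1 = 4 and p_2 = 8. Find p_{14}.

32768

Common ratio r = 2.
p_n = 4·2^(n-1).
p_{14} = 4·2^13 = 32768.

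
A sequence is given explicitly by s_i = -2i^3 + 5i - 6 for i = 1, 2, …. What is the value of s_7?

s_7 = -2·7^3 + 5·7 - 6 = -657.

-657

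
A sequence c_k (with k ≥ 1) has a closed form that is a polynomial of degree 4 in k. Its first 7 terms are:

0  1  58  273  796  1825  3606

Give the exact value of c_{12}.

1st diffs: 1, 57, 215, 523, 1029, 1781.
2nd diffs: 56, 158, 308, 506, 752.
3rd diffs: 102, 150, 198, 246.
4th diffs: 48, 48, 48 (constant).
Newton forward-difference form: c_k = 1·C(k-1,1) + 56·C(k-1,2) + 102·C(k-1,3) + 48·C(k-1,4).
At k = 12: k-1 = 11, so c_{12} = 11 + 3080 + 16830 + 15840 = 35761.

35761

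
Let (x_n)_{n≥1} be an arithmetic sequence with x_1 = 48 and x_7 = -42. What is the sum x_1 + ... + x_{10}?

-195

Common difference d = (-42 - 48) / (7 - 1) = -15.
x_n = 48 + (n - 1)·(-15).
x_{10} = -87; S = 10·(48 + (-87))/2 = -195.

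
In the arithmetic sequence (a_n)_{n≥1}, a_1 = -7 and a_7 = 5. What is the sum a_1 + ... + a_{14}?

84

Common difference d = (5 - (-7)) / (7 - 1) = 2.
a_n = -7 + (n - 1)·2.
a_{14} = 19; S = 14·(-7 + 19)/2 = 84.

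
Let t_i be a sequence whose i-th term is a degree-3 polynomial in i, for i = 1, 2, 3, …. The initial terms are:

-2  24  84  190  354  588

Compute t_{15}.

7824

1st diffs: 26, 60, 106, 164, 234.
2nd diffs: 34, 46, 58, 70.
3rd diffs: 12, 12, 12 (constant).
Newton forward-difference form: t_i = -2 + 26·C(i-1,1) + 34·C(i-1,2) + 12·C(i-1,3).
At i = 15: i-1 = 14, so t_{15} = -2 + 364 + 3094 + 4368 = 7824.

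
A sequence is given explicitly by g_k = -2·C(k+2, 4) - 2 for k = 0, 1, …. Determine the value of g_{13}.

-2732

C(15, 4) = 1365, so g_{13} = -2732.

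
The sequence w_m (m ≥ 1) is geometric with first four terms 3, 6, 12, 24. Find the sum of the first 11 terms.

6141

Common ratio r = 2.
w_m = 3·2^(m-1).
S = 3·(2^11 - 1)/(2 - 1) = 3·(2048 - 1)/(1) = 6141.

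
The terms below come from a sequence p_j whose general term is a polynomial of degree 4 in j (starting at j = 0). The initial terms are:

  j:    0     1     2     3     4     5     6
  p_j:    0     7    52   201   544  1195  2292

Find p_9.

1st diffs: 7, 45, 149, 343, 651, 1097.
2nd diffs: 38, 104, 194, 308, 446.
3rd diffs: 66, 90, 114, 138.
4th diffs: 24, 24, 24 (constant).
Newton forward-difference form: p_j = 7·C(j,1) + 38·C(j,2) + 66·C(j,3) + 24·C(j,4).
At j = 9: j = 9, so p_9 = 63 + 1368 + 5544 + 3024 = 9999.

9999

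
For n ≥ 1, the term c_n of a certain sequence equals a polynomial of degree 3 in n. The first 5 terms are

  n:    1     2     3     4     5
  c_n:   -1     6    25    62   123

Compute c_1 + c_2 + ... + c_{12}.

6060

1st diffs: 7, 19, 37, 61.
2nd diffs: 12, 18, 24.
3rd diffs: 6, 6 (constant).
Newton forward-difference form: c_n = -1 + 7·C(n-1,1) + 12·C(n-1,2) + 6·C(n-1,3).
Continuing: …, 214, 341, 510, 727, …, c_{12} = 1726.
Summing n = 1..12 (12 terms) gives 6060.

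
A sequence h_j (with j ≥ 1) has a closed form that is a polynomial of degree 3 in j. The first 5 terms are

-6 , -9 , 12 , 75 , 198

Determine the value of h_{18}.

1st diffs: -3, 21, 63, 123.
2nd diffs: 24, 42, 60.
3rd diffs: 18, 18 (constant).
Newton forward-difference form: h_j = -6 + (-3)·C(j-1,1) + 24·C(j-1,2) + 18·C(j-1,3).
At j = 18: j-1 = 17, so h_{18} = -6 - 51 + 3264 + 12240 = 15447.

15447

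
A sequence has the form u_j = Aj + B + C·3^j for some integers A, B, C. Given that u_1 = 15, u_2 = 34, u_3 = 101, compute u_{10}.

At j = 1, 2, 3: A + B + 3C = 15; 2A + B + 9C = 34; 3A + B + 27C = 101.
Subtracting the first from the second: A + 6C = 19.
Subtracting the second from the third: A + 18C = 67.
Solving: C = 4, A = -5, then B = 8.
So u_j = -5·j + 8 + 4·3^j; at j=10 this is 236154.

236154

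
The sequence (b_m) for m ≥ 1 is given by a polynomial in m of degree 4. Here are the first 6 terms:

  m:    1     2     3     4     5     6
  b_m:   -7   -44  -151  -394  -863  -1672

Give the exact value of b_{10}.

1st diffs: -37, -107, -243, -469, -809.
2nd diffs: -70, -136, -226, -340.
3rd diffs: -66, -90, -114.
4th diffs: -24, -24 (constant).
Newton forward-difference form: b_m = -7 + (-37)·C(m-1,1) + (-70)·C(m-1,2) + (-66)·C(m-1,3) + (-24)·C(m-1,4).
At m = 10: m-1 = 9, so b_{10} = -7 - 333 - 2520 - 5544 - 3024 = -11428.

-11428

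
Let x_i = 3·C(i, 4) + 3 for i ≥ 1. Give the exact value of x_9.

381

C(9, 4) = 126, so x_9 = 381.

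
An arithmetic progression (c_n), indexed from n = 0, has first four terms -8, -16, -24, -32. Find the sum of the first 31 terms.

-3968

Common difference d = -8.
c_n = -8 + (n - 0)·(-8).
c_{30} = -248; S = 31·(-8 + (-248))/2 = -3968.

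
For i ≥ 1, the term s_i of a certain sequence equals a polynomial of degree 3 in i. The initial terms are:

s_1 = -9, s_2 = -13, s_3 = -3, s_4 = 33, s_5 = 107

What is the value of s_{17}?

8327

1st diffs: -4, 10, 36, 74.
2nd diffs: 14, 26, 38.
3rd diffs: 12, 12 (constant).
Newton forward-difference form: s_i = -9 + (-4)·C(i-1,1) + 14·C(i-1,2) + 12·C(i-1,3).
At i = 17: i-1 = 16, so s_{17} = -9 - 64 + 1680 + 6720 = 8327.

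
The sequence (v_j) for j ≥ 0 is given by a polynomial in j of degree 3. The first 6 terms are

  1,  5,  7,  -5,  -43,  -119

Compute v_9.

-1043

1st diffs: 4, 2, -12, -38, -76.
2nd diffs: -2, -14, -26, -38.
3rd diffs: -12, -12, -12 (constant).
Newton forward-difference form: v_j = 1 + 4·C(j,1) + (-2)·C(j,2) + (-12)·C(j,3).
At j = 9: j = 9, so v_9 = 1 + 36 - 72 - 1008 = -1043.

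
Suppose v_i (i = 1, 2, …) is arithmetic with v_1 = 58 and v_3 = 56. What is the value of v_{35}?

Common difference d = (56 - 58) / (3 - 1) = -1.
v_i = 58 + (i - 1)·(-1).
v_{35} = 58 + 34·(-1) = 24.

24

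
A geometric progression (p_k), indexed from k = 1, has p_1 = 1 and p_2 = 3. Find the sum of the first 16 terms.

Common ratio r = 3.
p_k = 1·3^(k-1).
S = 1·(3^16 - 1)/(3 - 1) = 1·(43046721 - 1)/(2) = 21523360.

21523360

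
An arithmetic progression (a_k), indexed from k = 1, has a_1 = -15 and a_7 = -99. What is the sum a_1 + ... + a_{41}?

-12095

Common difference d = (-99 - (-15)) / (7 - 1) = -14.
a_k = -15 + (k - 1)·(-14).
a_{41} = -575; S = 41·(-15 + (-575))/2 = -12095.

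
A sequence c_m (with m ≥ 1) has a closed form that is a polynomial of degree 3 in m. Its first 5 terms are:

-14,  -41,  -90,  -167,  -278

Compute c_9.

-1182

1st diffs: -27, -49, -77, -111.
2nd diffs: -22, -28, -34.
3rd diffs: -6, -6 (constant).
Newton forward-difference form: c_m = -14 + (-27)·C(m-1,1) + (-22)·C(m-1,2) + (-6)·C(m-1,3).
At m = 9: m-1 = 8, so c_9 = -14 - 216 - 616 - 336 = -1182.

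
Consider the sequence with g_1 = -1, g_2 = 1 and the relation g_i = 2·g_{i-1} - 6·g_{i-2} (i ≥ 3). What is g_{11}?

-9856

g_3 = 8;  g_4 = 10;  g_5 = -28;  g_6 = -116;  g_7 = -64;  g_8 = 568;  g_9 = 1520;  g_{10} = -368;  g_{11} = -9856.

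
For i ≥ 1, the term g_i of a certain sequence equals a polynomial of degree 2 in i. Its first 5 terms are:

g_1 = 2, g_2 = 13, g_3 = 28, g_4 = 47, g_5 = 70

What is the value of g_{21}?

982

1st diffs: 11, 15, 19, 23.
2nd diffs: 4, 4, 4 (constant).
So g_i = 2i^2 + 5i - 5.
Evaluating at i = 21 gives g_{21} = 982.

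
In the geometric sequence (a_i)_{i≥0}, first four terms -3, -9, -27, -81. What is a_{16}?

Common ratio r = 3.
a_i = (-3)·3^(i-0).
a_{16} = (-3)·3^16 = -129140163.

-129140163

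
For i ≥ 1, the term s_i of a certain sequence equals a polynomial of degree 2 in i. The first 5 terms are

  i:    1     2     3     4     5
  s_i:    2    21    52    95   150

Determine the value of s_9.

490

1st diffs: 19, 31, 43, 55.
2nd diffs: 12, 12, 12 (constant).
So s_i = 6i^2 + i - 5.
Evaluating at i = 9 gives s_9 = 490.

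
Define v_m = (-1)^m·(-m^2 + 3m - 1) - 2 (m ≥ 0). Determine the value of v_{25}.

(-1)^25 = -1; -m^2 + 3m - 1 at m=25 is -551; so v_{25} = 549.

549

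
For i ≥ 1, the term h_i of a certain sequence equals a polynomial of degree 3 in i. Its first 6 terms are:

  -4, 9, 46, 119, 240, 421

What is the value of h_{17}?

9804

1st diffs: 13, 37, 73, 121, 181.
2nd diffs: 24, 36, 48, 60.
3rd diffs: 12, 12, 12 (constant).
Newton forward-difference form: h_i = -4 + 13·C(i-1,1) + 24·C(i-1,2) + 12·C(i-1,3).
At i = 17: i-1 = 16, so h_{17} = -4 + 208 + 2880 + 6720 = 9804.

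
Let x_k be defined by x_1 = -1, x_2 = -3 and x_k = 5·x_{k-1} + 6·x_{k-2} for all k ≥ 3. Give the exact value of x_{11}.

-34552101

Compute successive terms:
x_3 = -21;  x_4 = -123;  x_5 = -741;  x_6 = -4443;  x_7 = -26661;  x_8 = -159963;  x_9 = -959781;  x_{10} = -5758683;  x_{11} = -34552101.
(Characteristic roots are 6 and -1.)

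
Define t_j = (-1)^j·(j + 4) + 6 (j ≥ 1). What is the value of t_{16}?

(-1)^16 = 1; j + 4 at j=16 is 20; so t_{16} = 26.

26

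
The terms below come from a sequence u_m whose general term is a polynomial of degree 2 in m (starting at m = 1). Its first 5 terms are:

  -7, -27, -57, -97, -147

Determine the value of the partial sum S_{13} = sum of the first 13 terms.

-4511

1st diffs: -20, -30, -40, -50.
2nd diffs: -10, -10, -10 (constant).
So u_m = -5m^2 - 5m + 3.
Continuing: …, -207, -277, -357, -447, …, u_{13} = -907.
Summing m = 1..13 (13 terms) gives -4511.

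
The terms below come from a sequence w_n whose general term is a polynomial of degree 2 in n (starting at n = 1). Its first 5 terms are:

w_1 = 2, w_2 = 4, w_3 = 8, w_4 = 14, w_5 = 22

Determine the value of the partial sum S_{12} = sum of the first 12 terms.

1st diffs: 2, 4, 6, 8.
2nd diffs: 2, 2, 2 (constant).
Newton forward-difference form: w_n = 2 + 2·C(n-1,1) + 2·C(n-1,2).
Continuing: …, 32, 44, 58, 74, …, w_{12} = 134.
Summing n = 1..12 (12 terms) gives 596.

596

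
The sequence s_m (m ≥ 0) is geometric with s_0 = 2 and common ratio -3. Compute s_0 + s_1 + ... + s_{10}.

s_m = 2·(-3)^(m-0).
S = 2·((-3)^11 - 1)/(-3 - 1) = 2·(-177147 - 1)/(-4) = 88574.

88574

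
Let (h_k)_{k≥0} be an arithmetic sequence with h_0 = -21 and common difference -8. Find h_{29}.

-253

h_k = -21 + (k - 0)·(-8).
h_{29} = -21 + 29·(-8) = -253.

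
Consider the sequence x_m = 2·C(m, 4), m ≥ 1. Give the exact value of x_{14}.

C(14, 4) = 1001, so x_{14} = 2002.

2002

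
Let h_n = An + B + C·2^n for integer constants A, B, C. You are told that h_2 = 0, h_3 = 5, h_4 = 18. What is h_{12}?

At n = 2, 3, 4: 2A + B + 4C = 0; 3A + B + 8C = 5; 4A + B + 16C = 18.
Subtracting the first from the second: A + 4C = 5.
Subtracting the second from the third: A + 8C = 13.
Solving: C = 2, A = -3, then B = -2.
So h_n = -3·n + (-2) + 2·2^n; at n=12 this is 8154.

8154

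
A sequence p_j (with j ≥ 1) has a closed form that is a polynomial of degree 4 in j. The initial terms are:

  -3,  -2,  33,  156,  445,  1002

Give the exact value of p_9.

5661

1st diffs: 1, 35, 123, 289, 557.
2nd diffs: 34, 88, 166, 268.
3rd diffs: 54, 78, 102.
4th diffs: 24, 24 (constant).
Newton forward-difference form: p_j = -3 + 1·C(j-1,1) + 34·C(j-1,2) + 54·C(j-1,3) + 24·C(j-1,4).
At j = 9: j-1 = 8, so p_9 = -3 + 8 + 952 + 3024 + 1680 = 5661.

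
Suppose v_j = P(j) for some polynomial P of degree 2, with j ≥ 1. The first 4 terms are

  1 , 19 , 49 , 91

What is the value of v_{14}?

1st diffs: 18, 30, 42.
2nd diffs: 12, 12 (constant).
Newton forward-difference form: v_j = 1 + 18·C(j-1,1) + 12·C(j-1,2).
At j = 14: j-1 = 13, so v_{14} = 1 + 234 + 936 = 1171.

1171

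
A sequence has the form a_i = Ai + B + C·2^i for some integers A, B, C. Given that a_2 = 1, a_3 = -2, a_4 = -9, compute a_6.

Plug in i = 2, 3, 4: 2A + B + 4C = 1; 3A + B + 8C = -2; 4A + B + 16C = -9.
Subtracting the first from the second: A + 4C = -3.
Subtracting the second from the third: A + 8C = -7.
Solving: C = -1, A = 1, then B = 3.
Therefore a_6 = 6 + 3 + (-1)·64 = -55.

-55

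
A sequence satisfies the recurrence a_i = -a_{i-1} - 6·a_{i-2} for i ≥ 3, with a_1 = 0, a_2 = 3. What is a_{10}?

Iterate the recurrence:
a_3 = -3, a_4 = -15, a_5 = 33, a_6 = 57, a_7 = -255, a_8 = -87, a_9 = 1617, a_{10} = -1095.

-1095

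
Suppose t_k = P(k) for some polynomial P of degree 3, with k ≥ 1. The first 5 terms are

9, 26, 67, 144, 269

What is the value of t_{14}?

5534

1st diffs: 17, 41, 77, 125.
2nd diffs: 24, 36, 48.
3rd diffs: 12, 12 (constant).
Newton forward-difference form: t_k = 9 + 17·C(k-1,1) + 24·C(k-1,2) + 12·C(k-1,3).
At k = 14: k-1 = 13, so t_{14} = 9 + 221 + 1872 + 3432 = 5534.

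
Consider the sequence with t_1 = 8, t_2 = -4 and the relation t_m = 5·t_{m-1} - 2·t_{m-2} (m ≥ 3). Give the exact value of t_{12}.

-32397772

Applying the relation repeatedly:
t_3 = -36  t_4 = -172  t_5 = -788  t_6 = -3596  t_7 = -16404  t_8 = -74828  t_9 = -341332  t_{10} = -1557004  t_{11} = -7102356  t_{12} = -32397772.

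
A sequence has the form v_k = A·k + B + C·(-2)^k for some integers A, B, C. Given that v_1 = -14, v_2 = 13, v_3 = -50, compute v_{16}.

327631

Write the equations: A + B - 2C = -14; 2A + B + 4C = 13; 3A + B - 8C = -50.
Subtracting the first from the second: A + 6C = 27.
Subtracting the second from the third: A - 12C = -63.
Solving: C = 5, A = -3, then B = -1.
So v_k = -3·k + (-1) + 5·(-2)^k; at k=16 this is 327631.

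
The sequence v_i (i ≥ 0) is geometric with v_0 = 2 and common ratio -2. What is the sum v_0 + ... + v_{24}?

22369622

v_i = 2·(-2)^(i-0).
S = 2·((-2)^25 - 1)/(-2 - 1) = 2·(-33554432 - 1)/(-3) = 22369622.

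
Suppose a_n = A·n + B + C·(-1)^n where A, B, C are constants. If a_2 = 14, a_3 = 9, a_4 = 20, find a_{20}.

68

The three given values yield: 2A + B + C = 14; 3A + B - C = 9; 4A + B + C = 20.
Subtracting the first from the second: A - 2C = -5.
Subtracting the second from the third: A + 2C = 11.
Solving: C = 4, A = 3, then B = 4.
Hence a_{20} = 3·20 + 4 + 4·1 = 68.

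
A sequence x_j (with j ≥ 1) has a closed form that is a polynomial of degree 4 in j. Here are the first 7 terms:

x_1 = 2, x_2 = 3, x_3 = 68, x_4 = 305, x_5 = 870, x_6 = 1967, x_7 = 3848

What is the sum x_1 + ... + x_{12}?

1st diffs: 1, 65, 237, 565, 1097, 1881.
2nd diffs: 64, 172, 328, 532, 784.
3rd diffs: 108, 156, 204, 252.
4th diffs: 48, 48, 48 (constant).
Newton forward-difference form: x_j = 2 + 1·C(j-1,1) + 64·C(j-1,2) + 108·C(j-1,3) + 48·C(j-1,4).
Continuing: …, 6813, 11210, 17435, 25932, …, x_{12} = 37193.
Summing j = 1..12 (12 terms) gives 105646.

105646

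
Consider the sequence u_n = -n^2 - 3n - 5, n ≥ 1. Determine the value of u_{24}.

u_{24} = -1·24^2 - 3·24 - 5 = -653.

-653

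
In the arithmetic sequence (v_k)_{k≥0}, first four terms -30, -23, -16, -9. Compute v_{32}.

Common difference d = 7.
v_k = -30 + (k - 0)·7.
v_{32} = -30 + 32·7 = 194.

194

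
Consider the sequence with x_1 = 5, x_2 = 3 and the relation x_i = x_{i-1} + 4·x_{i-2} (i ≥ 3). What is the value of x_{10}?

x_3 = 23; x_4 = 35; x_5 = 127; x_6 = 267; x_7 = 775; x_8 = 1843; x_9 = 4943; x_{10} = 12315.

12315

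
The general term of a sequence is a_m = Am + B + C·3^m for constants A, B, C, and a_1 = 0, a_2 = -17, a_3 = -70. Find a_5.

The three given values yield: A + B + 3C = 0; 2A + B + 9C = -17; 3A + B + 27C = -70.
Subtracting the first from the second: A + 6C = -17.
Subtracting the second from the third: A + 18C = -53.
Solving: C = -3, A = 1, then B = 8.
Hence a_5 = 1·5 + 8 + (-3)·243 = -716.

-716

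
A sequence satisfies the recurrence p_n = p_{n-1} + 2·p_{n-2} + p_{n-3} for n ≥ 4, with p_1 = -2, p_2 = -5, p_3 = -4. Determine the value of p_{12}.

-6349

Applying the relation repeatedly:
p_4 = -16, p_5 = -29, p_6 = -65, p_7 = -139, p_8 = -298, p_9 = -641, p_{10} = -1376, p_{11} = -2956, p_{12} = -6349.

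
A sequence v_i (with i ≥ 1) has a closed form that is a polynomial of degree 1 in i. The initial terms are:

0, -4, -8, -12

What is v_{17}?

-64

1st diffs: -4, -4, -4 (constant).
So v_i = -4i + 4.
Evaluating at i = 17 gives v_{17} = -64.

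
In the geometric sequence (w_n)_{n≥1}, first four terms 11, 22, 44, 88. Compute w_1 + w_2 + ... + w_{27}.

Common ratio r = 2.
w_n = 11·2^(n-1).
S = 11·(2^27 - 1)/(2 - 1) = 11·(134217728 - 1)/(1) = 1476394997.

1476394997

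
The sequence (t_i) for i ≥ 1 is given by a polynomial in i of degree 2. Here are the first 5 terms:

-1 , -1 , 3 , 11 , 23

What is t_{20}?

1st diffs: 0, 4, 8, 12.
2nd diffs: 4, 4, 4 (constant).
Newton forward-difference form: t_i = -1 + 4·C(i-1,2).
At i = 20: i-1 = 19, so t_{20} = -1 + 684 = 683.

683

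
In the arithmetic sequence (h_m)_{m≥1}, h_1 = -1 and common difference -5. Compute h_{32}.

h_m = -1 + (m - 1)·(-5).
h_{32} = -1 + 31·(-5) = -156.

-156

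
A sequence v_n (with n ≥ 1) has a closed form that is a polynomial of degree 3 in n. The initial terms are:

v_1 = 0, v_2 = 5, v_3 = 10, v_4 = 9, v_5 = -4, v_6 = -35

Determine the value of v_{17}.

1st diffs: 5, 5, -1, -13, -31.
2nd diffs: 0, -6, -12, -18.
3rd diffs: -6, -6, -6 (constant).
Newton forward-difference form: v_n = 5·C(n-1,1) + (-6)·C(n-1,3).
At n = 17: n-1 = 16, so v_{17} = 80 - 3360 = -3280.

-3280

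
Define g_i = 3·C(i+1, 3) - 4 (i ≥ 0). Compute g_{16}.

C(17, 3) = 680, so g_{16} = 2036.

2036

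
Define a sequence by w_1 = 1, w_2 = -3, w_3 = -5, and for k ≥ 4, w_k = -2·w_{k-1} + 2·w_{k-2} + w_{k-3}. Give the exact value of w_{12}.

Step forward from the initial values:
w_4 = 5  w_5 = -23  w_6 = 51  w_7 = -143  w_8 = 365  w_9 = -965  w_{10} = 2517  w_{11} = -6599  w_{12} = 17267.

17267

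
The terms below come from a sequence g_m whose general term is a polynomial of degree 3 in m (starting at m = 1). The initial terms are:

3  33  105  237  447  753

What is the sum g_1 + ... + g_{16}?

1st diffs: 30, 72, 132, 210, 306.
2nd diffs: 42, 60, 78, 96.
3rd diffs: 18, 18, 18 (constant).
So g_m = 3m^3 + 3m^2 - 3.
Continuing: …, 1173, 1725, 2427, 3297, …, g_{16} = 13053.
Summing m = 1..16 (16 terms) gives 59928.

59928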